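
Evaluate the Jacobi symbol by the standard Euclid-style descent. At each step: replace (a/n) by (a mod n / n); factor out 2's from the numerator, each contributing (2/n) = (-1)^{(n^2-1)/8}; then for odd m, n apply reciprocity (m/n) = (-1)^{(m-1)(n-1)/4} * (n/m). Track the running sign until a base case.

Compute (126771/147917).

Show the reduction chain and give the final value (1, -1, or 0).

-1

flip (126771/147917) -> (147917/126771): both odd, 126771 mod 4 = 3, 147917 mod 4 = 1, so the flip contributes +1; sign now +1
(147917/126771): 147917 mod 126771 = 21146, so (147917/126771) = (21146/126771)
factor out 2^1: 21146 = 2^1·10573; with 126771 mod 8 = 3, (2/126771) = -1; sign now -1; continue with (10573/126771)
flip (10573/126771) -> (126771/10573): both odd, 10573 mod 4 = 1, 126771 mod 4 = 3, so the flip contributes +1; sign now -1
(126771/10573): 126771 mod 10573 = 10468, so (126771/10573) = (10468/10573)
factor out 2^2: 10468 = 2^2·2617; with 10573 mod 8 = 5, (2/10573) = -1; sign now -1; continue with (2617/10573)
flip (2617/10573) -> (10573/2617): both odd, 2617 mod 4 = 1, 10573 mod 4 = 1, so the flip contributes +1; sign now -1
(10573/2617): 10573 mod 2617 = 105, so (10573/2617) = (105/2617)
flip (105/2617) -> (2617/105): both odd, 105 mod 4 = 1, 2617 mod 4 = 1, so the flip contributes +1; sign now -1
(2617/105): 2617 mod 105 = 97, so (2617/105) = (97/105)
flip (97/105) -> (105/97): both odd, 97 mod 4 = 1, 105 mod 4 = 1, so the flip contributes +1; sign now -1
(105/97): 105 mod 97 = 8, so (105/97) = (8/97)
factor out 2^3: 8 = 2^3·1; with 97 mod 8 = 1, (2/97) = +1; sign now -1; continue with (1/97)
reached (1/97) = 1, so the symbol is -1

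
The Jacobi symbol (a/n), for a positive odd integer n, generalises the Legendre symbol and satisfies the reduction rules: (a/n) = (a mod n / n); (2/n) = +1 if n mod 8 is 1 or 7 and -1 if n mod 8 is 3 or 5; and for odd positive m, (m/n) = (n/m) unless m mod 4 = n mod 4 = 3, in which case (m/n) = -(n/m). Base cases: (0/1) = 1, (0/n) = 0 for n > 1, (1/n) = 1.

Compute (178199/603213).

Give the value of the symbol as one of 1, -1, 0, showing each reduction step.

-1

reciprocity: (178199/603213) = +1·(603213/178199) since 178199 mod 4 = 3, 603213 mod 4 = 1; sign now +1
(603213/178199) = (68616/178199)   [reduce mod 178199]
68616 = 2^3·8577; (2/178199) = +1 since 178199 mod 8 = 7, so (68616/178199) = (+1)^3·(8577/178199); sign now +1
reciprocity: (8577/178199) = +1·(178199/8577) since 8577 mod 4 = 1, 178199 mod 4 = 3; sign now +1
(178199/8577) = (6659/8577)   [reduce mod 8577]
reciprocity: (6659/8577) = +1·(8577/6659) since 6659 mod 4 = 3, 8577 mod 4 = 1; sign now +1
(8577/6659) = (1918/6659)   [reduce mod 6659]
1918 = 2^1·959; (2/6659) = -1 since 6659 mod 8 = 3, so (1918/6659) = (-1)^1·(959/6659); sign now -1
reciprocity: (959/6659) = -1·(6659/959) since 959 mod 4 = 3, 6659 mod 4 = 3; sign now +1
(6659/959) = (905/959)   [reduce mod 959]
reciprocity: (905/959) = +1·(959/905) since 905 mod 4 = 1, 959 mod 4 = 3; sign now +1
(959/905) = (54/905)   [reduce mod 905]
54 = 2^1·27; (2/905) = +1 since 905 mod 8 = 1, so (54/905) = (+1)^1·(27/905); sign now +1
reciprocity: (27/905) = +1·(905/27) since 27 mod 4 = 3, 905 mod 4 = 1; sign now +1
(905/27) = (14/27)   [reduce mod 27]
14 = 2^1·7; (2/27) = -1 since 27 mod 8 = 3, so (14/27) = (-1)^1·(7/27); sign now -1
reciprocity: (7/27) = -1·(27/7) since 7 mod 4 = 3, 27 mod 4 = 3; sign now +1
(27/7) = (6/7)   [reduce mod 7]
6 = 2^1·3; (2/7) = +1 since 7 mod 8 = 7, so (6/7) = (+1)^1·(3/7); sign now +1
reciprocity: (3/7) = -1·(7/3) since 3 mod 4 = 3, 7 mod 4 = 3; sign now -1
(7/3) = (1/3)   [reduce mod 3]
(1/3) = 1; final value = sign = -1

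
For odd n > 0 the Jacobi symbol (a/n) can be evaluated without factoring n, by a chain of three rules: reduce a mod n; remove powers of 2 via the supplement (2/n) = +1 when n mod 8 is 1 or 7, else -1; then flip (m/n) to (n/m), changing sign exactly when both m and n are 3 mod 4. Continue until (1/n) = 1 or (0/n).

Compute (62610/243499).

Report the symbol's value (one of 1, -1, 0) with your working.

-1

62610 = 2^1·31305; (2/243499) = -1 since 243499 mod 8 = 3, so (62610/243499) = (-1)^1·(31305/243499); sign now -1
reciprocity: (31305/243499) = +1·(243499/31305) since 31305 mod 4 = 1, 243499 mod 4 = 3; sign now -1
(243499/31305) = (24364/31305)   [reduce mod 31305]
24364 = 2^2·6091; (2/31305) = +1 since 31305 mod 8 = 1, so (24364/31305) = (+1)^2·(6091/31305); sign now -1
reciprocity: (6091/31305) = +1·(31305/6091) since 6091 mod 4 = 3, 31305 mod 4 = 1; sign now -1
(31305/6091) = (850/6091)   [reduce mod 6091]
850 = 2^1·425; (2/6091) = -1 since 6091 mod 8 = 3, so (850/6091) = (-1)^1·(425/6091); sign now +1
reciprocity: (425/6091) = +1·(6091/425) since 425 mod 4 = 1, 6091 mod 4 = 3; sign now +1
(6091/425) = (141/425)   [reduce mod 425]
reciprocity: (141/425) = +1·(425/141) since 141 mod 4 = 1, 425 mod 4 = 1; sign now +1
(425/141) = (2/141)   [reduce mod 141]
2 = 2^1·1; (2/141) = -1 since 141 mod 8 = 5, so (2/141) = (-1)^1·(1/141); sign now -1
(1/141) = 1; final value = sign = -1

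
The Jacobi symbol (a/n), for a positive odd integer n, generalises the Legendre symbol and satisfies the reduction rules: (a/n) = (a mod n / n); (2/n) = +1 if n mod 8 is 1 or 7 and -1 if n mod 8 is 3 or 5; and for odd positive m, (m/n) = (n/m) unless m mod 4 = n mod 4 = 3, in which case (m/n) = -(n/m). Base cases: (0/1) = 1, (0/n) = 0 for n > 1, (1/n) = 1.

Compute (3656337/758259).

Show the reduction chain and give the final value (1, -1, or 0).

0

(3656337/758259): 3656337 mod 758259 = 623301, so (3656337/758259) = (623301/758259)
flip (623301/758259) -> (758259/623301): both odd, 623301 mod 4 = 1, 758259 mod 4 = 3, so the flip contributes +1; sign now +1
(758259/623301): 758259 mod 623301 = 134958, so (758259/623301) = (134958/623301)
factor out 2^1: 134958 = 2^1·67479; with 623301 mod 8 = 5, (2/623301) = -1; sign now -1; continue with (67479/623301)
flip (67479/623301) -> (623301/67479): both odd, 67479 mod 4 = 3, 623301 mod 4 = 1, so the flip contributes +1; sign now -1
(623301/67479): 623301 mod 67479 = 15990, so (623301/67479) = (15990/67479)
factor out 2^1: 15990 = 2^1·7995; with 67479 mod 8 = 7, (2/67479) = +1; sign now -1; continue with (7995/67479)
flip (7995/67479) -> (67479/7995): both odd, 7995 mod 4 = 3, 67479 mod 4 = 3, so the flip contributes -1; sign now +1
(67479/7995): 67479 mod 7995 = 3519, so (67479/7995) = (3519/7995)
flip (3519/7995) -> (7995/3519): both odd, 3519 mod 4 = 3, 7995 mod 4 = 3, so the flip contributes -1; sign now -1
(7995/3519): 7995 mod 3519 = 957, so (7995/3519) = (957/3519)
flip (957/3519) -> (3519/957): both odd, 957 mod 4 = 1, 3519 mod 4 = 3, so the flip contributes +1; sign now -1
(3519/957): 3519 mod 957 = 648, so (3519/957) = (648/957)
factor out 2^3: 648 = 2^3·81; with 957 mod 8 = 5, (2/957) = -1; sign now +1; continue with (81/957)
flip (81/957) -> (957/81): both odd, 81 mod 4 = 1, 957 mod 4 = 1, so the flip contributes +1; sign now +1
(957/81): 957 mod 81 = 66, so (957/81) = (66/81)
factor out 2^1: 66 = 2^1·33; with 81 mod 8 = 1, (2/81) = +1; sign now +1; continue with (33/81)
flip (33/81) -> (81/33): both odd, 33 mod 4 = 1, 81 mod 4 = 1, so the flip contributes +1; sign now +1
(81/33): 81 mod 33 = 15, so (81/33) = (15/33)
flip (15/33) -> (33/15): both odd, 15 mod 4 = 3, 33 mod 4 = 1, so the flip contributes +1; sign now +1
(33/15): 33 mod 15 = 3, so (33/15) = (3/15)
flip (3/15) -> (15/3): both odd, 3 mod 4 = 3, 15 mod 4 = 3, so the flip contributes -1; sign now -1
(15/3): 15 mod 3 = 0, so (15/3) = (0/3)
reached (0/3); gcd(a, n) > 1, so (0/3) = 0 and the symbol is 0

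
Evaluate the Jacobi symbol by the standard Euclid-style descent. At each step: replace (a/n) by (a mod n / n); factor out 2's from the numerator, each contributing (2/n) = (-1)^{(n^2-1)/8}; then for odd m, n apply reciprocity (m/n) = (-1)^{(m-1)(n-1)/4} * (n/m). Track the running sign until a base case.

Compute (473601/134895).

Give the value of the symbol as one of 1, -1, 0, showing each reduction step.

(473601/134895): 473601 mod 134895 = 68916, so (473601/134895) = (68916/134895)
factor out 2^2: 68916 = 2^2·17229; with 134895 mod 8 = 7, (2/134895) = +1; sign now +1; continue with (17229/134895)
flip (17229/134895) -> (134895/17229): both odd, 17229 mod 4 = 1, 134895 mod 4 = 3, so the flip contributes +1; sign now +1
(134895/17229): 134895 mod 17229 = 14292, so (134895/17229) = (14292/17229)
factor out 2^2: 14292 = 2^2·3573; with 17229 mod 8 = 5, (2/17229) = -1; sign now +1; continue with (3573/17229)
flip (3573/17229) -> (17229/3573): both odd, 3573 mod 4 = 1, 17229 mod 4 = 1, so the flip contributes +1; sign now +1
(17229/3573): 17229 mod 3573 = 2937, so (17229/3573) = (2937/3573)
flip (2937/3573) -> (3573/2937): both odd, 2937 mod 4 = 1, 3573 mod 4 = 1, so the flip contributes +1; sign now +1
(3573/2937): 3573 mod 2937 = 636, so (3573/2937) = (636/2937)
factor out 2^2: 636 = 2^2·159; with 2937 mod 8 = 1, (2/2937) = +1; sign now +1; continue with (159/2937)
flip (159/2937) -> (2937/159): both odd, 159 mod 4 = 3, 2937 mod 4 = 1, so the flip contributes +1; sign now +1
(2937/159): 2937 mod 159 = 75, so (2937/159) = (75/159)
flip (75/159) -> (159/75): both odd, 75 mod 4 = 3, 159 mod 4 = 3, so the flip contributes -1; sign now -1
(159/75): 159 mod 75 = 9, so (159/75) = (9/75)
flip (9/75) -> (75/9): both odd, 9 mod 4 = 1, 75 mod 4 = 3, so the flip contributes +1; sign now -1
(75/9): 75 mod 9 = 3, so (75/9) = (3/9)
flip (3/9) -> (9/3): both odd, 3 mod 4 = 3, 9 mod 4 = 1, so the flip contributes +1; sign now -1
(9/3): 9 mod 3 = 0, so (9/3) = (0/3)
reached (0/3); gcd(a, n) > 1, so (0/3) = 0 and the symbol is 0

0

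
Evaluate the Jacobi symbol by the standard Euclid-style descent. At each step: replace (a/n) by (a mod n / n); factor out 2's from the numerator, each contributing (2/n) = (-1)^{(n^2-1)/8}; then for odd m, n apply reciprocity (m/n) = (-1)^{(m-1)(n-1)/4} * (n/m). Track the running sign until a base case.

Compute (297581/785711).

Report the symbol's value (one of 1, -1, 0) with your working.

1

flip (297581/785711) -> (785711/297581): both odd, 297581 mod 4 = 1, 785711 mod 4 = 3, so the flip contributes +1; sign now +1
(785711/297581): 785711 mod 297581 = 190549, so (785711/297581) = (190549/297581)
flip (190549/297581) -> (297581/190549): both odd, 190549 mod 4 = 1, 297581 mod 4 = 1, so the flip contributes +1; sign now +1
(297581/190549): 297581 mod 190549 = 107032, so (297581/190549) = (107032/190549)
factor out 2^3: 107032 = 2^3·13379; with 190549 mod 8 = 5, (2/190549) = -1; sign now -1; continue with (13379/190549)
flip (13379/190549) -> (190549/13379): both odd, 13379 mod 4 = 3, 190549 mod 4 = 1, so the flip contributes +1; sign now -1
(190549/13379): 190549 mod 13379 = 3243, so (190549/13379) = (3243/13379)
flip (3243/13379) -> (13379/3243): both odd, 3243 mod 4 = 3, 13379 mod 4 = 3, so the flip contributes -1; sign now +1
(13379/3243): 13379 mod 3243 = 407, so (13379/3243) = (407/3243)
flip (407/3243) -> (3243/407): both odd, 407 mod 4 = 3, 3243 mod 4 = 3, so the flip contributes -1; sign now -1
(3243/407): 3243 mod 407 = 394, so (3243/407) = (394/407)
factor out 2^1: 394 = 2^1·197; with 407 mod 8 = 7, (2/407) = +1; sign now -1; continue with (197/407)
flip (197/407) -> (407/197): both odd, 197 mod 4 = 1, 407 mod 4 = 3, so the flip contributes +1; sign now -1
(407/197): 407 mod 197 = 13, so (407/197) = (13/197)
flip (13/197) -> (197/13): both odd, 13 mod 4 = 1, 197 mod 4 = 1, so the flip contributes +1; sign now -1
(197/13): 197 mod 13 = 2, so (197/13) = (2/13)
factor out 2^1: 2 = 2^1·1; with 13 mod 8 = 5, (2/13) = -1; sign now +1; continue with (1/13)
reached (1/13) = 1, so the symbol is +1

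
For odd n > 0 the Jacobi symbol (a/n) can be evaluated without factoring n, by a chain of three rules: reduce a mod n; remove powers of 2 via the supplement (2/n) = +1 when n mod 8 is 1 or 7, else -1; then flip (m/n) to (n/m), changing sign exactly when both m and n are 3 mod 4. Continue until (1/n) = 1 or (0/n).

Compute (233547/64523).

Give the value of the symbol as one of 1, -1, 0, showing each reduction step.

1

(233547/64523) = (39978/64523)   [reduce mod 64523]
39978 = 2^1·19989; (2/64523) = -1 since 64523 mod 8 = 3, so (39978/64523) = (-1)^1·(19989/64523); sign now -1
reciprocity: (19989/64523) = +1·(64523/19989) since 19989 mod 4 = 1, 64523 mod 4 = 3; sign now -1
(64523/19989) = (4556/19989)   [reduce mod 19989]
4556 = 2^2·1139; (2/19989) = -1 since 19989 mod 8 = 5, so (4556/19989) = (-1)^2·(1139/19989); sign now -1
reciprocity: (1139/19989) = +1·(19989/1139) since 1139 mod 4 = 3, 19989 mod 4 = 1; sign now -1
(19989/1139) = (626/1139)   [reduce mod 1139]
626 = 2^1·313; (2/1139) = -1 since 1139 mod 8 = 3, so (626/1139) = (-1)^1·(313/1139); sign now +1
reciprocity: (313/1139) = +1·(1139/313) since 313 mod 4 = 1, 1139 mod 4 = 3; sign now +1
(1139/313) = (200/313)   [reduce mod 313]
200 = 2^3·25; (2/313) = +1 since 313 mod 8 = 1, so (200/313) = (+1)^3·(25/313); sign now +1
reciprocity: (25/313) = +1·(313/25) since 25 mod 4 = 1, 313 mod 4 = 1; sign now +1
(313/25) = (13/25)   [reduce mod 25]
reciprocity: (13/25) = +1·(25/13) since 13 mod 4 = 1, 25 mod 4 = 1; sign now +1
(25/13) = (12/13)   [reduce mod 13]
12 = 2^2·3; (2/13) = -1 since 13 mod 8 = 5, so (12/13) = (-1)^2·(3/13); sign now +1
reciprocity: (3/13) = +1·(13/3) since 3 mod 4 = 3, 13 mod 4 = 1; sign now +1
(13/3) = (1/3)   [reduce mod 3]
(1/3) = 1; final value = sign = +1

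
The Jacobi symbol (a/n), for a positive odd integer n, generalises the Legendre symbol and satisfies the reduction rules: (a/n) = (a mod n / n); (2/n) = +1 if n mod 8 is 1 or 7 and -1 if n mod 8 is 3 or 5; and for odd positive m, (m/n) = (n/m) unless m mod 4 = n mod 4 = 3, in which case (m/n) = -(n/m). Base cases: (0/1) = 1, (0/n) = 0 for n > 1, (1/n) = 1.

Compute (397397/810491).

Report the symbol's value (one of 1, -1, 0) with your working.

reciprocity: (397397/810491) = +1·(810491/397397) since 397397 mod 4 = 1, 810491 mod 4 = 3; sign now +1
(810491/397397) = (15697/397397)   [reduce mod 397397]
reciprocity: (15697/397397) = +1·(397397/15697) since 15697 mod 4 = 1, 397397 mod 4 = 1; sign now +1
(397397/15697) = (4972/15697)   [reduce mod 15697]
4972 = 2^2·1243; (2/15697) = +1 since 15697 mod 8 = 1, so (4972/15697) = (+1)^2·(1243/15697); sign now +1
reciprocity: (1243/15697) = +1·(15697/1243) since 1243 mod 4 = 3, 15697 mod 4 = 1; sign now +1
(15697/1243) = (781/1243)   [reduce mod 1243]
reciprocity: (781/1243) = +1·(1243/781) since 781 mod 4 = 1, 1243 mod 4 = 3; sign now +1
(1243/781) = (462/781)   [reduce mod 781]
462 = 2^1·231; (2/781) = -1 since 781 mod 8 = 5, so (462/781) = (-1)^1·(231/781); sign now -1
reciprocity: (231/781) = +1·(781/231) since 231 mod 4 = 3, 781 mod 4 = 1; sign now -1
(781/231) = (88/231)   [reduce mod 231]
88 = 2^3·11; (2/231) = +1 since 231 mod 8 = 7, so (88/231) = (+1)^3·(11/231); sign now -1
reciprocity: (11/231) = -1·(231/11) since 11 mod 4 = 3, 231 mod 4 = 3; sign now +1
(231/11) = (0/11)   [reduce mod 11]
(0/11) = 0   [gcd(a, n) > 1]; final value = 0

0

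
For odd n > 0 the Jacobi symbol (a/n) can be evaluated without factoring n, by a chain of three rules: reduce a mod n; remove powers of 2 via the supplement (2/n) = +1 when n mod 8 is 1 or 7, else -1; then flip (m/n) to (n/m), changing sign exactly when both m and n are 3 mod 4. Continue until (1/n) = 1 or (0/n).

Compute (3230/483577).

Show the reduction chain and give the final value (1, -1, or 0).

-1

factor out 2^1: 3230 = 2^1·1615; with 483577 mod 8 = 1, (2/483577) = +1; sign now +1; continue with (1615/483577)
flip (1615/483577) -> (483577/1615): both odd, 1615 mod 4 = 3, 483577 mod 4 = 1, so the flip contributes +1; sign now +1
(483577/1615): 483577 mod 1615 = 692, so (483577/1615) = (692/1615)
factor out 2^2: 692 = 2^2·173; with 1615 mod 8 = 7, (2/1615) = +1; sign now +1; continue with (173/1615)
flip (173/1615) -> (1615/173): both odd, 173 mod 4 = 1, 1615 mod 4 = 3, so the flip contributes +1; sign now +1
(1615/173): 1615 mod 173 = 58, so (1615/173) = (58/173)
factor out 2^1: 58 = 2^1·29; with 173 mod 8 = 5, (2/173) = -1; sign now -1; continue with (29/173)
flip (29/173) -> (173/29): both odd, 29 mod 4 = 1, 173 mod 4 = 1, so the flip contributes +1; sign now -1
(173/29): 173 mod 29 = 28, so (173/29) = (28/29)
factor out 2^2: 28 = 2^2·7; with 29 mod 8 = 5, (2/29) = -1; sign now -1; continue with (7/29)
flip (7/29) -> (29/7): both odd, 7 mod 4 = 3, 29 mod 4 = 1, so the flip contributes +1; sign now -1
(29/7): 29 mod 7 = 1, so (29/7) = (1/7)
reached (1/7) = 1, so the symbol is -1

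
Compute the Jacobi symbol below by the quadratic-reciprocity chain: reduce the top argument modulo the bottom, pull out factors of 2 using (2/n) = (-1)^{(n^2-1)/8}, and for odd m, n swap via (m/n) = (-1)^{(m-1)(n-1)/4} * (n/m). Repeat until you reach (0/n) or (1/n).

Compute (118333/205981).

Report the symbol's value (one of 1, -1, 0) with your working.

-1

flip (118333/205981) -> (205981/118333): both odd, 118333 mod 4 = 1, 205981 mod 4 = 1, so the flip contributes +1; sign now +1
(205981/118333): 205981 mod 118333 = 87648, so (205981/118333) = (87648/118333)
factor out 2^5: 87648 = 2^5·2739; with 118333 mod 8 = 5, (2/118333) = -1; sign now -1; continue with (2739/118333)
flip (2739/118333) -> (118333/2739): both odd, 2739 mod 4 = 3, 118333 mod 4 = 1, so the flip contributes +1; sign now -1
(118333/2739): 118333 mod 2739 = 556, so (118333/2739) = (556/2739)
factor out 2^2: 556 = 2^2·139; with 2739 mod 8 = 3, (2/2739) = -1; sign now -1; continue with (139/2739)
flip (139/2739) -> (2739/139): both odd, 139 mod 4 = 3, 2739 mod 4 = 3, so the flip contributes -1; sign now +1
(2739/139): 2739 mod 139 = 98, so (2739/139) = (98/139)
factor out 2^1: 98 = 2^1·49; with 139 mod 8 = 3, (2/139) = -1; sign now -1; continue with (49/139)
flip (49/139) -> (139/49): both odd, 49 mod 4 = 1, 139 mod 4 = 3, so the flip contributes +1; sign now -1
(139/49): 139 mod 49 = 41, so (139/49) = (41/49)
flip (41/49) -> (49/41): both odd, 41 mod 4 = 1, 49 mod 4 = 1, so the flip contributes +1; sign now -1
(49/41): 49 mod 41 = 8, so (49/41) = (8/41)
factor out 2^3: 8 = 2^3·1; with 41 mod 8 = 1, (2/41) = +1; sign now -1; continue with (1/41)
reached (1/41) = 1, so the symbol is -1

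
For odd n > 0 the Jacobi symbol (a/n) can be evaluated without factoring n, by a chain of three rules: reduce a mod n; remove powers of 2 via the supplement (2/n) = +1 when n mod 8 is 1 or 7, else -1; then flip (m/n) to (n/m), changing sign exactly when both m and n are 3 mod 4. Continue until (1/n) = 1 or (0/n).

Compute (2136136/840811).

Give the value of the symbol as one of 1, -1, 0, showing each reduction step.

(2136136/840811) = (454514/840811)   [reduce mod 840811]
454514 = 2^1·227257; (2/840811) = -1 since 840811 mod 8 = 3, so (454514/840811) = (-1)^1·(227257/840811); sign now -1
reciprocity: (227257/840811) = +1·(840811/227257) since 227257 mod 4 = 1, 840811 mod 4 = 3; sign now -1
(840811/227257) = (159040/227257)   [reduce mod 227257]
159040 = 2^6·2485; (2/227257) = +1 since 227257 mod 8 = 1, so (159040/227257) = (+1)^6·(2485/227257); sign now -1
reciprocity: (2485/227257) = +1·(227257/2485) since 2485 mod 4 = 1, 227257 mod 4 = 1; sign now -1
(227257/2485) = (1122/2485)   [reduce mod 2485]
1122 = 2^1·561; (2/2485) = -1 since 2485 mod 8 = 5, so (1122/2485) = (-1)^1·(561/2485); sign now +1
reciprocity: (561/2485) = +1·(2485/561) since 561 mod 4 = 1, 2485 mod 4 = 1; sign now +1
(2485/561) = (241/561)   [reduce mod 561]
reciprocity: (241/561) = +1·(561/241) since 241 mod 4 = 1, 561 mod 4 = 1; sign now +1
(561/241) = (79/241)   [reduce mod 241]
reciprocity: (79/241) = +1·(241/79) since 79 mod 4 = 3, 241 mod 4 = 1; sign now +1
(241/79) = (4/79)   [reduce mod 79]
4 = 2^2·1; (2/79) = +1 since 79 mod 8 = 7, so (4/79) = (+1)^2·(1/79); sign now +1
(1/79) = 1; final value = sign = +1

1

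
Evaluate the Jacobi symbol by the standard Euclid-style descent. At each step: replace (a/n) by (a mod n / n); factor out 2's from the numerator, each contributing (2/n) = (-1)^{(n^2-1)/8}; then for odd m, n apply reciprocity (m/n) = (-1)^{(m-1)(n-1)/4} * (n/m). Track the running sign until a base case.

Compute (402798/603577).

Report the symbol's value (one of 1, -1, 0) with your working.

-1

402798 = 2^1·201399; (2/603577) = +1 since 603577 mod 8 = 1, so (402798/603577) = (+1)^1·(201399/603577); sign now +1
reciprocity: (201399/603577) = +1·(603577/201399) since 201399 mod 4 = 3, 603577 mod 4 = 1; sign now +1
(603577/201399) = (200779/201399)   [reduce mod 201399]
reciprocity: (200779/201399) = -1·(201399/200779) since 200779 mod 4 = 3, 201399 mod 4 = 3; sign now -1
(201399/200779) = (620/200779)   [reduce mod 200779]
620 = 2^2·155; (2/200779) = -1 since 200779 mod 8 = 3, so (620/200779) = (-1)^2·(155/200779); sign now -1
reciprocity: (155/200779) = -1·(200779/155) since 155 mod 4 = 3, 200779 mod 4 = 3; sign now +1
(200779/155) = (54/155)   [reduce mod 155]
54 = 2^1·27; (2/155) = -1 since 155 mod 8 = 3, so (54/155) = (-1)^1·(27/155); sign now -1
reciprocity: (27/155) = -1·(155/27) since 27 mod 4 = 3, 155 mod 4 = 3; sign now +1
(155/27) = (20/27)   [reduce mod 27]
20 = 2^2·5; (2/27) = -1 since 27 mod 8 = 3, so (20/27) = (-1)^2·(5/27); sign now +1
reciprocity: (5/27) = +1·(27/5) since 5 mod 4 = 1, 27 mod 4 = 3; sign now +1
(27/5) = (2/5)   [reduce mod 5]
2 = 2^1·1; (2/5) = -1 since 5 mod 8 = 5, so (2/5) = (-1)^1·(1/5); sign now -1
(1/5) = 1; final value = sign = -1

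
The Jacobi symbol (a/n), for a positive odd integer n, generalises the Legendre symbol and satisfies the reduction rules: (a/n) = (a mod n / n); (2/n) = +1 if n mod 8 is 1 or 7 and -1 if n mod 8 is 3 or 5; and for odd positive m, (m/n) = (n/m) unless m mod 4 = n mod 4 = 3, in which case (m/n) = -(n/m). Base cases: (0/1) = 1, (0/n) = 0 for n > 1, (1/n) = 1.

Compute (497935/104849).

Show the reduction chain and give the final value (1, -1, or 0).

(497935/104849) = (78539/104849)   [reduce mod 104849]
reciprocity: (78539/104849) = +1·(104849/78539) since 78539 mod 4 = 3, 104849 mod 4 = 1; sign now +1
(104849/78539) = (26310/78539)   [reduce mod 78539]
26310 = 2^1·13155; (2/78539) = -1 since 78539 mod 8 = 3, so (26310/78539) = (-1)^1·(13155/78539); sign now -1
reciprocity: (13155/78539) = -1·(78539/13155) since 13155 mod 4 = 3, 78539 mod 4 = 3; sign now +1
(78539/13155) = (12764/13155)   [reduce mod 13155]
12764 = 2^2·3191; (2/13155) = -1 since 13155 mod 8 = 3, so (12764/13155) = (-1)^2·(3191/13155); sign now +1
reciprocity: (3191/13155) = -1·(13155/3191) since 3191 mod 4 = 3, 13155 mod 4 = 3; sign now -1
(13155/3191) = (391/3191)   [reduce mod 3191]
reciprocity: (391/3191) = -1·(3191/391) since 391 mod 4 = 3, 3191 mod 4 = 3; sign now +1
(3191/391) = (63/391)   [reduce mod 391]
reciprocity: (63/391) = -1·(391/63) since 63 mod 4 = 3, 391 mod 4 = 3; sign now -1
(391/63) = (13/63)   [reduce mod 63]
reciprocity: (13/63) = +1·(63/13) since 13 mod 4 = 1, 63 mod 4 = 3; sign now -1
(63/13) = (11/13)   [reduce mod 13]
reciprocity: (11/13) = +1·(13/11) since 11 mod 4 = 3, 13 mod 4 = 1; sign now -1
(13/11) = (2/11)   [reduce mod 11]
2 = 2^1·1; (2/11) = -1 since 11 mod 8 = 3, so (2/11) = (-1)^1·(1/11); sign now +1
(1/11) = 1; final value = sign = +1

1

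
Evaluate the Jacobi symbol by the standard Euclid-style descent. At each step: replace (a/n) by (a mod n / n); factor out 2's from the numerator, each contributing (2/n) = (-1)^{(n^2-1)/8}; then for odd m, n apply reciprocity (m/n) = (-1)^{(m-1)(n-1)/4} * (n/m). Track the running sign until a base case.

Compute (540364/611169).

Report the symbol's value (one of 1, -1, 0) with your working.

factor out 2^2: 540364 = 2^2·135091; with 611169 mod 8 = 1, (2/611169) = +1; sign now +1; continue with (135091/611169)
flip (135091/611169) -> (611169/135091): both odd, 135091 mod 4 = 3, 611169 mod 4 = 1, so the flip contributes +1; sign now +1
(611169/135091): 611169 mod 135091 = 70805, so (611169/135091) = (70805/135091)
flip (70805/135091) -> (135091/70805): both odd, 70805 mod 4 = 1, 135091 mod 4 = 3, so the flip contributes +1; sign now +1
(135091/70805): 135091 mod 70805 = 64286, so (135091/70805) = (64286/70805)
factor out 2^1: 64286 = 2^1·32143; with 70805 mod 8 = 5, (2/70805) = -1; sign now -1; continue with (32143/70805)
flip (32143/70805) -> (70805/32143): both odd, 32143 mod 4 = 3, 70805 mod 4 = 1, so the flip contributes +1; sign now -1
(70805/32143): 70805 mod 32143 = 6519, so (70805/32143) = (6519/32143)
flip (6519/32143) -> (32143/6519): both odd, 6519 mod 4 = 3, 32143 mod 4 = 3, so the flip contributes -1; sign now +1
(32143/6519): 32143 mod 6519 = 6067, so (32143/6519) = (6067/6519)
flip (6067/6519) -> (6519/6067): both odd, 6067 mod 4 = 3, 6519 mod 4 = 3, so the flip contributes -1; sign now -1
(6519/6067): 6519 mod 6067 = 452, so (6519/6067) = (452/6067)
factor out 2^2: 452 = 2^2·113; with 6067 mod 8 = 3, (2/6067) = -1; sign now -1; continue with (113/6067)
flip (113/6067) -> (6067/113): both odd, 113 mod 4 = 1, 6067 mod 4 = 3, so the flip contributes +1; sign now -1
(6067/113): 6067 mod 113 = 78, so (6067/113) = (78/113)
factor out 2^1: 78 = 2^1·39; with 113 mod 8 = 1, (2/113) = +1; sign now -1; continue with (39/113)
flip (39/113) -> (113/39): both odd, 39 mod 4 = 3, 113 mod 4 = 1, so the flip contributes +1; sign now -1
(113/39): 113 mod 39 = 35, so (113/39) = (35/39)
flip (35/39) -> (39/35): both odd, 35 mod 4 = 3, 39 mod 4 = 3, so the flip contributes -1; sign now +1
(39/35): 39 mod 35 = 4, so (39/35) = (4/35)
factor out 2^2: 4 = 2^2·1; with 35 mod 8 = 3, (2/35) = -1; sign now +1; continue with (1/35)
reached (1/35) = 1, so the symbol is +1

1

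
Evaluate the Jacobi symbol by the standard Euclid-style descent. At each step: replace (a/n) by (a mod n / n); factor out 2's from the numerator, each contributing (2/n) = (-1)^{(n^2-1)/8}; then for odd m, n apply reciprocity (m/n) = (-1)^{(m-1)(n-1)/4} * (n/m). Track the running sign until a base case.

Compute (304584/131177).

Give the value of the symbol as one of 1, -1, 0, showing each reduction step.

-1

(304584/131177) = (42230/131177)   [reduce mod 131177]
42230 = 2^1·21115; (2/131177) = +1 since 131177 mod 8 = 1, so (42230/131177) = (+1)^1·(21115/131177); sign now +1
reciprocity: (21115/131177) = +1·(131177/21115) since 21115 mod 4 = 3, 131177 mod 4 = 1; sign now +1
(131177/21115) = (4487/21115)   [reduce mod 21115]
reciprocity: (4487/21115) = -1·(21115/4487) since 4487 mod 4 = 3, 21115 mod 4 = 3; sign now -1
(21115/4487) = (3167/4487)   [reduce mod 4487]
reciprocity: (3167/4487) = -1·(4487/3167) since 3167 mod 4 = 3, 4487 mod 4 = 3; sign now +1
(4487/3167) = (1320/3167)   [reduce mod 3167]
1320 = 2^3·165; (2/3167) = +1 since 3167 mod 8 = 7, so (1320/3167) = (+1)^3·(165/3167); sign now +1
reciprocity: (165/3167) = +1·(3167/165) since 165 mod 4 = 1, 3167 mod 4 = 3; sign now +1
(3167/165) = (32/165)   [reduce mod 165]
32 = 2^5·1; (2/165) = -1 since 165 mod 8 = 5, so (32/165) = (-1)^5·(1/165); sign now -1
(1/165) = 1; final value = sign = -1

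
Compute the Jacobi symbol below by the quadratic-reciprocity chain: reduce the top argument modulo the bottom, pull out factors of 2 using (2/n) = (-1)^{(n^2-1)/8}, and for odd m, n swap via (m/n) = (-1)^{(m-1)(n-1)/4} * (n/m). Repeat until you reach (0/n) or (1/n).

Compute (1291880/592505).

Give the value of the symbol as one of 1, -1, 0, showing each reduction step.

(1291880/592505): 1291880 mod 592505 = 106870, so (1291880/592505) = (106870/592505)
factor out 2^1: 106870 = 2^1·53435; with 592505 mod 8 = 1, (2/592505) = +1; sign now +1; continue with (53435/592505)
flip (53435/592505) -> (592505/53435): both odd, 53435 mod 4 = 3, 592505 mod 4 = 1, so the flip contributes +1; sign now +1
(592505/53435): 592505 mod 53435 = 4720, so (592505/53435) = (4720/53435)
factor out 2^4: 4720 = 2^4·295; with 53435 mod 8 = 3, (2/53435) = -1; sign now +1; continue with (295/53435)
flip (295/53435) -> (53435/295): both odd, 295 mod 4 = 3, 53435 mod 4 = 3, so the flip contributes -1; sign now -1
(53435/295): 53435 mod 295 = 40, so (53435/295) = (40/295)
factor out 2^3: 40 = 2^3·5; with 295 mod 8 = 7, (2/295) = +1; sign now -1; continue with (5/295)
flip (5/295) -> (295/5): both odd, 5 mod 4 = 1, 295 mod 4 = 3, so the flip contributes +1; sign now -1
(295/5): 295 mod 5 = 0, so (295/5) = (0/5)
reached (0/5); gcd(a, n) > 1, so (0/5) = 0 and the symbol is 0

0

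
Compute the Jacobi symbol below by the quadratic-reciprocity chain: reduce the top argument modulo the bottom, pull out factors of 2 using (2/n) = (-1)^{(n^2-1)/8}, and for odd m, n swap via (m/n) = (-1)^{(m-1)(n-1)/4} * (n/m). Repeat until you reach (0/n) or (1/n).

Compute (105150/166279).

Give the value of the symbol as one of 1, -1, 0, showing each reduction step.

factor out 2^1: 105150 = 2^1·52575; with 166279 mod 8 = 7, (2/166279) = +1; sign now +1; continue with (52575/166279)
flip (52575/166279) -> (166279/52575): both odd, 52575 mod 4 = 3, 166279 mod 4 = 3, so the flip contributes -1; sign now -1
(166279/52575): 166279 mod 52575 = 8554, so (166279/52575) = (8554/52575)
factor out 2^1: 8554 = 2^1·4277; with 52575 mod 8 = 7, (2/52575) = +1; sign now -1; continue with (4277/52575)
flip (4277/52575) -> (52575/4277): both odd, 4277 mod 4 = 1, 52575 mod 4 = 3, so the flip contributes +1; sign now -1
(52575/4277): 52575 mod 4277 = 1251, so (52575/4277) = (1251/4277)
flip (1251/4277) -> (4277/1251): both odd, 1251 mod 4 = 3, 4277 mod 4 = 1, so the flip contributes +1; sign now -1
(4277/1251): 4277 mod 1251 = 524, so (4277/1251) = (524/1251)
factor out 2^2: 524 = 2^2·131; with 1251 mod 8 = 3, (2/1251) = -1; sign now -1; continue with (131/1251)
flip (131/1251) -> (1251/131): both odd, 131 mod 4 = 3, 1251 mod 4 = 3, so the flip contributes -1; sign now +1
(1251/131): 1251 mod 131 = 72, so (1251/131) = (72/131)
factor out 2^3: 72 = 2^3·9; with 131 mod 8 = 3, (2/131) = -1; sign now -1; continue with (9/131)
flip (9/131) -> (131/9): both odd, 9 mod 4 = 1, 131 mod 4 = 3, so the flip contributes +1; sign now -1
(131/9): 131 mod 9 = 5, so (131/9) = (5/9)
flip (5/9) -> (9/5): both odd, 5 mod 4 = 1, 9 mod 4 = 1, so the flip contributes +1; sign now -1
(9/5): 9 mod 5 = 4, so (9/5) = (4/5)
factor out 2^2: 4 = 2^2·1; with 5 mod 8 = 5, (2/5) = -1; sign now -1; continue with (1/5)
reached (1/5) = 1, so the symbol is -1

-1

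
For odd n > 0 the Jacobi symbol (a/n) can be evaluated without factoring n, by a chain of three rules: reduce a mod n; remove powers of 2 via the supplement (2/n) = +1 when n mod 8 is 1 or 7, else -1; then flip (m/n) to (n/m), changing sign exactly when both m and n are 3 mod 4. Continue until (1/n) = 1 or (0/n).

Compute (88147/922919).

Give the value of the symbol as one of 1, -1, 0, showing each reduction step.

0

reciprocity: (88147/922919) = -1·(922919/88147) since 88147 mod 4 = 3, 922919 mod 4 = 3; sign now -1
(922919/88147) = (41449/88147)   [reduce mod 88147]
reciprocity: (41449/88147) = +1·(88147/41449) since 41449 mod 4 = 1, 88147 mod 4 = 3; sign now -1
(88147/41449) = (5249/41449)   [reduce mod 41449]
reciprocity: (5249/41449) = +1·(41449/5249) since 5249 mod 4 = 1, 41449 mod 4 = 1; sign now -1
(41449/5249) = (4706/5249)   [reduce mod 5249]
4706 = 2^1·2353; (2/5249) = +1 since 5249 mod 8 = 1, so (4706/5249) = (+1)^1·(2353/5249); sign now -1
reciprocity: (2353/5249) = +1·(5249/2353) since 2353 mod 4 = 1, 5249 mod 4 = 1; sign now -1
(5249/2353) = (543/2353)   [reduce mod 2353]
reciprocity: (543/2353) = +1·(2353/543) since 543 mod 4 = 3, 2353 mod 4 = 1; sign now -1
(2353/543) = (181/543)   [reduce mod 543]
reciprocity: (181/543) = +1·(543/181) since 181 mod 4 = 1, 543 mod 4 = 3; sign now -1
(543/181) = (0/181)   [reduce mod 181]
(0/181) = 0   [gcd(a, n) > 1]; final value = 0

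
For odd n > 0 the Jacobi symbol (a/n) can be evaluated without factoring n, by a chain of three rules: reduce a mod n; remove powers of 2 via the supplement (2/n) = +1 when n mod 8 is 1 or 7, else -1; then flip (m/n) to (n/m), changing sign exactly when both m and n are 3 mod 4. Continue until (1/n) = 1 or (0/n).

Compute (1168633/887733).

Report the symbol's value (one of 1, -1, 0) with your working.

1

(1168633/887733) = (280900/887733)   [reduce mod 887733]
280900 = 2^2·70225; (2/887733) = -1 since 887733 mod 8 = 5, so (280900/887733) = (-1)^2·(70225/887733); sign now +1
reciprocity: (70225/887733) = +1·(887733/70225) since 70225 mod 4 = 1, 887733 mod 4 = 1; sign now +1
(887733/70225) = (45033/70225)   [reduce mod 70225]
reciprocity: (45033/70225) = +1·(70225/45033) since 45033 mod 4 = 1, 70225 mod 4 = 1; sign now +1
(70225/45033) = (25192/45033)   [reduce mod 45033]
25192 = 2^3·3149; (2/45033) = +1 since 45033 mod 8 = 1, so (25192/45033) = (+1)^3·(3149/45033); sign now +1
reciprocity: (3149/45033) = +1·(45033/3149) since 3149 mod 4 = 1, 45033 mod 4 = 1; sign now +1
(45033/3149) = (947/3149)   [reduce mod 3149]
reciprocity: (947/3149) = +1·(3149/947) since 947 mod 4 = 3, 3149 mod 4 = 1; sign now +1
(3149/947) = (308/947)   [reduce mod 947]
308 = 2^2·77; (2/947) = -1 since 947 mod 8 = 3, so (308/947) = (-1)^2·(77/947); sign now +1
reciprocity: (77/947) = +1·(947/77) since 77 mod 4 = 1, 947 mod 4 = 3; sign now +1
(947/77) = (23/77)   [reduce mod 77]
reciprocity: (23/77) = +1·(77/23) since 23 mod 4 = 3, 77 mod 4 = 1; sign now +1
(77/23) = (8/23)   [reduce mod 23]
8 = 2^3·1; (2/23) = +1 since 23 mod 8 = 7, so (8/23) = (+1)^3·(1/23); sign now +1
(1/23) = 1; final value = sign = +1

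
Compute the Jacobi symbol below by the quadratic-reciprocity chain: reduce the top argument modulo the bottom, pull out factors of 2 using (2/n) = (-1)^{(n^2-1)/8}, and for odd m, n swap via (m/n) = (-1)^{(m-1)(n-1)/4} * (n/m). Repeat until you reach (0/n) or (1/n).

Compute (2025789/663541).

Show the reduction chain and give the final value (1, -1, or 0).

(2025789/663541) = (35166/663541)   [reduce mod 663541]
35166 = 2^1·17583; (2/663541) = -1 since 663541 mod 8 = 5, so (35166/663541) = (-1)^1·(17583/663541); sign now -1
reciprocity: (17583/663541) = +1·(663541/17583) since 17583 mod 4 = 3, 663541 mod 4 = 1; sign now -1
(663541/17583) = (12970/17583)   [reduce mod 17583]
12970 = 2^1·6485; (2/17583) = +1 since 17583 mod 8 = 7, so (12970/17583) = (+1)^1·(6485/17583); sign now -1
reciprocity: (6485/17583) = +1·(17583/6485) since 6485 mod 4 = 1, 17583 mod 4 = 3; sign now -1
(17583/6485) = (4613/6485)   [reduce mod 6485]
reciprocity: (4613/6485) = +1·(6485/4613) since 4613 mod 4 = 1, 6485 mod 4 = 1; sign now -1
(6485/4613) = (1872/4613)   [reduce mod 4613]
1872 = 2^4·117; (2/4613) = -1 since 4613 mod 8 = 5, so (1872/4613) = (-1)^4·(117/4613); sign now -1
reciprocity: (117/4613) = +1·(4613/117) since 117 mod 4 = 1, 4613 mod 4 = 1; sign now -1
(4613/117) = (50/117)   [reduce mod 117]
50 = 2^1·25; (2/117) = -1 since 117 mod 8 = 5, so (50/117) = (-1)^1·(25/117); sign now +1
reciprocity: (25/117) = +1·(117/25) since 25 mod 4 = 1, 117 mod 4 = 1; sign now +1
(117/25) = (17/25)   [reduce mod 25]
reciprocity: (17/25) = +1·(25/17) since 17 mod 4 = 1, 25 mod 4 = 1; sign now +1
(25/17) = (8/17)   [reduce mod 17]
8 = 2^3·1; (2/17) = +1 since 17 mod 8 = 1, so (8/17) = (+1)^3·(1/17); sign now +1
(1/17) = 1; final value = sign = +1

1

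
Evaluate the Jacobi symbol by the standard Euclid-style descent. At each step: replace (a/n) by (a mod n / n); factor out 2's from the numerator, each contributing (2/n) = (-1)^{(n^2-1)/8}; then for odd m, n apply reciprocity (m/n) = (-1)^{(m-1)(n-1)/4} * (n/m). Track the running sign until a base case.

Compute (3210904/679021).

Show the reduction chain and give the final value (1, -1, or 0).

(3210904/679021) = (494820/679021)   [reduce mod 679021]
494820 = 2^2·123705; (2/679021) = -1 since 679021 mod 8 = 5, so (494820/679021) = (-1)^2·(123705/679021); sign now +1
reciprocity: (123705/679021) = +1·(679021/123705) since 123705 mod 4 = 1, 679021 mod 4 = 1; sign now +1
(679021/123705) = (60496/123705)   [reduce mod 123705]
60496 = 2^4·3781; (2/123705) = +1 since 123705 mod 8 = 1, so (60496/123705) = (+1)^4·(3781/123705); sign now +1
reciprocity: (3781/123705) = +1·(123705/3781) since 3781 mod 4 = 1, 123705 mod 4 = 1; sign now +1
(123705/3781) = (2713/3781)   [reduce mod 3781]
reciprocity: (2713/3781) = +1·(3781/2713) since 2713 mod 4 = 1, 3781 mod 4 = 1; sign now +1
(3781/2713) = (1068/2713)   [reduce mod 2713]
1068 = 2^2·267; (2/2713) = +1 since 2713 mod 8 = 1, so (1068/2713) = (+1)^2·(267/2713); sign now +1
reciprocity: (267/2713) = +1·(2713/267) since 267 mod 4 = 3, 2713 mod 4 = 1; sign now +1
(2713/267) = (43/267)   [reduce mod 267]
reciprocity: (43/267) = -1·(267/43) since 43 mod 4 = 3, 267 mod 4 = 3; sign now -1
(267/43) = (9/43)   [reduce mod 43]
reciprocity: (9/43) = +1·(43/9) since 9 mod 4 = 1, 43 mod 4 = 3; sign now -1
(43/9) = (7/9)   [reduce mod 9]
reciprocity: (7/9) = +1·(9/7) since 7 mod 4 = 3, 9 mod 4 = 1; sign now -1
(9/7) = (2/7)   [reduce mod 7]
2 = 2^1·1; (2/7) = +1 since 7 mod 8 = 7, so (2/7) = (+1)^1·(1/7); sign now -1
(1/7) = 1; final value = sign = -1

-1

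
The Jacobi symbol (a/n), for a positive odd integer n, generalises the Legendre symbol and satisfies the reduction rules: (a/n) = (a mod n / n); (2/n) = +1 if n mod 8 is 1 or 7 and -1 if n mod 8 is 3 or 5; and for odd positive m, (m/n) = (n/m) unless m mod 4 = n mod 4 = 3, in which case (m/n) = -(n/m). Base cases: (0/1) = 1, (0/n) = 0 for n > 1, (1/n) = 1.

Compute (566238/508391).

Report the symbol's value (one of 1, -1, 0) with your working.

-1

(566238/508391) = (57847/508391)   [reduce mod 508391]
reciprocity: (57847/508391) = -1·(508391/57847) since 57847 mod 4 = 3, 508391 mod 4 = 3; sign now -1
(508391/57847) = (45615/57847)   [reduce mod 57847]
reciprocity: (45615/57847) = -1·(57847/45615) since 45615 mod 4 = 3, 57847 mod 4 = 3; sign now +1
(57847/45615) = (12232/45615)   [reduce mod 45615]
12232 = 2^3·1529; (2/45615) = +1 since 45615 mod 8 = 7, so (12232/45615) = (+1)^3·(1529/45615); sign now +1
reciprocity: (1529/45615) = +1·(45615/1529) since 1529 mod 4 = 1, 45615 mod 4 = 3; sign now +1
(45615/1529) = (1274/1529)   [reduce mod 1529]
1274 = 2^1·637; (2/1529) = +1 since 1529 mod 8 = 1, so (1274/1529) = (+1)^1·(637/1529); sign now +1
reciprocity: (637/1529) = +1·(1529/637) since 637 mod 4 = 1, 1529 mod 4 = 1; sign now +1
(1529/637) = (255/637)   [reduce mod 637]
reciprocity: (255/637) = +1·(637/255) since 255 mod 4 = 3, 637 mod 4 = 1; sign now +1
(637/255) = (127/255)   [reduce mod 255]
reciprocity: (127/255) = -1·(255/127) since 127 mod 4 = 3, 255 mod 4 = 3; sign now -1
(255/127) = (1/127)   [reduce mod 127]
(1/127) = 1; final value = sign = -1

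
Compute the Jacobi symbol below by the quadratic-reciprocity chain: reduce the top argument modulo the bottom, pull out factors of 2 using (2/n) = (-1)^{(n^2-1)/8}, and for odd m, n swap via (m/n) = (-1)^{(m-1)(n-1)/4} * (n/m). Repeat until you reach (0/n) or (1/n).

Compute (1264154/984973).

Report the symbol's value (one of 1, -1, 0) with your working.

1

(1264154/984973): 1264154 mod 984973 = 279181, so (1264154/984973) = (279181/984973)
flip (279181/984973) -> (984973/279181): both odd, 279181 mod 4 = 1, 984973 mod 4 = 1, so the flip contributes +1; sign now +1
(984973/279181): 984973 mod 279181 = 147430, so (984973/279181) = (147430/279181)
factor out 2^1: 147430 = 2^1·73715; with 279181 mod 8 = 5, (2/279181) = -1; sign now -1; continue with (73715/279181)
flip (73715/279181) -> (279181/73715): both odd, 73715 mod 4 = 3, 279181 mod 4 = 1, so the flip contributes +1; sign now -1
(279181/73715): 279181 mod 73715 = 58036, so (279181/73715) = (58036/73715)
factor out 2^2: 58036 = 2^2·14509; with 73715 mod 8 = 3, (2/73715) = -1; sign now -1; continue with (14509/73715)
flip (14509/73715) -> (73715/14509): both odd, 14509 mod 4 = 1, 73715 mod 4 = 3, so the flip contributes +1; sign now -1
(73715/14509): 73715 mod 14509 = 1170, so (73715/14509) = (1170/14509)
factor out 2^1: 1170 = 2^1·585; with 14509 mod 8 = 5, (2/14509) = -1; sign now +1; continue with (585/14509)
flip (585/14509) -> (14509/585): both odd, 585 mod 4 = 1, 14509 mod 4 = 1, so the flip contributes +1; sign now +1
(14509/585): 14509 mod 585 = 469, so (14509/585) = (469/585)
flip (469/585) -> (585/469): both odd, 469 mod 4 = 1, 585 mod 4 = 1, so the flip contributes +1; sign now +1
(585/469): 585 mod 469 = 116, so (585/469) = (116/469)
factor out 2^2: 116 = 2^2·29; with 469 mod 8 = 5, (2/469) = -1; sign now +1; continue with (29/469)
flip (29/469) -> (469/29): both odd, 29 mod 4 = 1, 469 mod 4 = 1, so the flip contributes +1; sign now +1
(469/29): 469 mod 29 = 5, so (469/29) = (5/29)
flip (5/29) -> (29/5): both odd, 5 mod 4 = 1, 29 mod 4 = 1, so the flip contributes +1; sign now +1
(29/5): 29 mod 5 = 4, so (29/5) = (4/5)
factor out 2^2: 4 = 2^2·1; with 5 mod 8 = 5, (2/5) = -1; sign now +1; continue with (1/5)
reached (1/5) = 1, so the symbol is +1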